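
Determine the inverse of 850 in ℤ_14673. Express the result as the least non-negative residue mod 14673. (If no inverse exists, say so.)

4540

Extended Euclidean algorithm:
14673 = 17×850 + 223
850 = 3×223 + 181
223 = 1×181 + 42
181 = 4×42 + 13
42 = 3×13 + 3
13 = 4×3 + 1
3 = 3×1 + 0
The gcd is 1. Working backward:
1 = 13 − 4·3
1 = −4·42 + 13·13
1 = 13·181 − 56·42
1 = −56·223 + 69·181
1 = 69·850 − 263·223
1 = −263·14673 + 4540·850
So 850·4540 ≡ 1 (mod 14673).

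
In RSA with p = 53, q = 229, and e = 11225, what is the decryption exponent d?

3833

φ(n) = (p−1)(q−1) = 52·228 = 11856.
Need d with 11225·d ≡ 1 (mod 11856). Apply the extended Euclidean algorithm:
11856 = 1·11225 + 631
11225 = 17·631 + 498
631 = 1·498 + 133
498 = 3·133 + 99
133 = 1·99 + 34
99 = 2·34 + 31
34 = 1·31 + 3
31 = 10·3 + 1
3 = 3·1 + 0
Back-substitute:
1 = 31 − 10·3
1 = −10·34 + 11·31
1 = 11·99 − 32·34
1 = −32·133 + 43·99
1 = 43·498 − 161·133
1 = −161·631 + 204·498
1 = 204·11225 − 3629·631
1 = −3629·11856 + 3833·11225
So 11225·3833 ≡ 1 (mod 11856), hence d = 3833.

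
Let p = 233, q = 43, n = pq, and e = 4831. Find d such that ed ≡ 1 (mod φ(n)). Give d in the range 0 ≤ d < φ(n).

φ(n) = (p−1)(q−1) = 232·42 = 9744.
Need d with 4831·d ≡ 1 (mod 9744). Apply the extended Euclidean algorithm:
9744 = 2*4831 + 82
4831 = 58*82 + 75
82 = 1*75 + 7
75 = 10*7 + 5
7 = 1*5 + 2
5 = 2*2 + 1
2 = 2*1 + 0
Back-substitute:
1 = 5 − 2·2
1 = −2·7 + 3·5
1 = 3·75 − 32·7
1 = −32·82 + 35·75
1 = 35·4831 − 2062·82
1 = −2062·9744 + 4159·4831
So 4831·4159 ≡ 1 (mod 9744), hence d = 4159.

4159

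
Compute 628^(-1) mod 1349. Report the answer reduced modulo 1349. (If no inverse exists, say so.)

Extended Euclidean algorithm:
1349 = 2·628 + 93
628 = 6·93 + 70
93 = 1·70 + 23
70 = 3·23 + 1
23 = 23·1 + 0
The gcd is 1. Working backward:
1 = 70 − 3·23
1 = −3·93 + 4·70
1 = 4·628 − 27·93
1 = −27·1349 + 58·628
So 628·58 ≡ 1 (mod 1349).

58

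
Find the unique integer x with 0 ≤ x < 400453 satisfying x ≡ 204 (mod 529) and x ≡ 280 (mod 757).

133512

Write x = 204 + 529·k. Then 529·k ≡ 280 − 204 ≡ 76 (mod 757).
Need 529⁻¹ mod 757. Extended Euclid on (757, 529):
757 = 1×529 + 228
529 = 2×228 + 73
228 = 3×73 + 9
73 = 8×9 + 1
9 = 9×1 + 0
Back-substitute:
1 = 73 − 8·9
1 = −8·228 + 25·73
1 = 25·529 − 58·228
1 = −58·757 + 83·529
529⁻¹ ≡ 83 (mod 757), so k ≡ 83·76 ≡ 252 (mod 757).
x = 204 + 529·252 = 133512.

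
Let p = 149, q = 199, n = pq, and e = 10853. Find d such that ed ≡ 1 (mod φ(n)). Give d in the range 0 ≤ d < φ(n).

26045

φ(n) = (p−1)(q−1) = 148·198 = 29304.
Need d with 10853·d ≡ 1 (mod 29304). Apply the extended Euclidean algorithm:
29304 = 2·10853 + 7598
10853 = 1·7598 + 3255
7598 = 2·3255 + 1088
3255 = 2·1088 + 1079
1088 = 1·1079 + 9
1079 = 119·9 + 8
9 = 1·8 + 1
8 = 8·1 + 0
Back-substitute:
1 = 9 − 8
1 = −1079 + 120·9
1 = 120·1088 − 121·1079
1 = −121·3255 + 362·1088
1 = 362·7598 − 845·3255
1 = −845·10853 + 1207·7598
1 = 1207·29304 − 3259·10853
So 10853·(-3259) ≡ 1 (mod 29304), hence d ≡ -3259 ≡ 26045 (mod 29304).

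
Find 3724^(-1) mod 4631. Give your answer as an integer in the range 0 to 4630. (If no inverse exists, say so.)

Run Euclid on (4631, 3724):
4631 = 1*3724 + 907
3724 = 4*907 + 96
907 = 9*96 + 43
96 = 2*43 + 10
43 = 4*10 + 3
10 = 3*3 + 1
3 = 3*1 + 0
Since gcd(3724, 4631) = 1, back-substitute to write 1 as a combination:
1 = 10 − 3·3
1 = −3·43 + 13·10
1 = 13·96 − 29·43
1 = −29·907 + 274·96
1 = 274·3724 − 1125·907
1 = −1125·4631 + 1399·3724
So 3724·1399 ≡ 1 (mod 4631).

1399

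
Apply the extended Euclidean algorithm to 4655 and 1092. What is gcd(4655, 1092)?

7

Repeated division:
4655 = 4·1092 + 287
1092 = 3·287 + 231
287 = 1·231 + 56
231 = 4·56 + 7
56 = 8·7 + 0
gcd(4655, 1092) = 7.
Working backward:
7 = 231 − 4·56
7 = −4·287 + 5·231
7 = 5·1092 − 19·287
7 = −19·4655 + 81·1092
So 7 = (-19)·4655 + (81)·1092.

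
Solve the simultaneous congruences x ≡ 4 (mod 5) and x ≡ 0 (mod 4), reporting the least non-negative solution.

4

Write x = 4 + 5·k. Then 5·k ≡ 0 − 4 ≡ 0 (mod 4).
Need 5⁻¹ mod 4. Extended Euclid on (4, 1):
4 = 4×1 + 0
5⁻¹ ≡ 1 (mod 4), so k ≡ 1·0 ≡ 0 (mod 4).
x = 4 + 5·0 = 4.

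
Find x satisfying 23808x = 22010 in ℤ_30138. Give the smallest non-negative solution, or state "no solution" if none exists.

gcd(23808, 30138):
30138 = 1·23808 + 6330
23808 = 3·6330 + 4818
6330 = 1·4818 + 1512
4818 = 3·1512 + 282
1512 = 5·282 + 102
282 = 2·102 + 78
102 = 1·78 + 24
78 = 3·24 + 6
24 = 4·6 + 0
gcd = 6, but 6 ∤ 22010, so the congruence has no solution.

no solution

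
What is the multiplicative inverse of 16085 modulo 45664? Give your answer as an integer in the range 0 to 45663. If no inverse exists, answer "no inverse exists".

4829

Apply the Euclidean algorithm to 45664 and 16085:
45664 = 2·16085 + 13494
16085 = 1·13494 + 2591
13494 = 5·2591 + 539
2591 = 4·539 + 435
539 = 1·435 + 104
435 = 4·104 + 19
104 = 5·19 + 9
19 = 2·9 + 1
9 = 9·1 + 0
gcd = 1, so the inverse exists. Back-substitute:
1 = 19 − 2·9
1 = −2·104 + 11·19
1 = 11·435 − 46·104
1 = −46·539 + 57·435
1 = 57·2591 − 274·539
1 = −274·13494 + 1427·2591
1 = 1427·16085 − 1701·13494
1 = −1701·45664 + 4829·16085
So 16085·4829 ≡ 1 (mod 45664).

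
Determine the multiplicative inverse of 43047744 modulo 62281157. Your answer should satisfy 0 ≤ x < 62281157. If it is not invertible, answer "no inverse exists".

19276166

gcd(62281157, 43047744) by repeated division:
62281157 = 1×43047744 + 19233413
43047744 = 2×19233413 + 4580918
19233413 = 4×4580918 + 909741
4580918 = 5×909741 + 32213
909741 = 28×32213 + 7777
32213 = 4×7777 + 1105
7777 = 7×1105 + 42
1105 = 26×42 + 13
42 = 3×13 + 3
13 = 4×3 + 1
3 = 3×1 + 0
The gcd is 1. Working backward:
1 = 13 − 4·3
1 = −4·42 + 13·13
1 = 13·1105 − 342·42
1 = −342·7777 + 2407·1105
1 = 2407·32213 − 9970·7777
1 = −9970·909741 + 281567·32213
1 = 281567·4580918 − 1417805·909741
1 = −1417805·19233413 + 5952787·4580918
1 = 5952787·43047744 − 13323379·19233413
1 = −13323379·62281157 + 19276166·43047744
So 43047744·19276166 ≡ 1 (mod 62281157).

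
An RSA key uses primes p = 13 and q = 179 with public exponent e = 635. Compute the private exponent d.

2099

φ(n) = (p−1)(q−1) = 12·178 = 2136.
Need d with 635·d ≡ 1 (mod 2136). Apply the extended Euclidean algorithm:
2136 = 3·635 + 231
635 = 2·231 + 173
231 = 1·173 + 58
173 = 2·58 + 57
58 = 1·57 + 1
57 = 57·1 + 0
Back-substitute:
1 = 58 − 57
1 = −173 + 3·58
1 = 3·231 − 4·173
1 = −4·635 + 11·231
1 = 11·2136 − 37·635
So 635·(-37) ≡ 1 (mod 2136), hence d ≡ -37 ≡ 2099 (mod 2136).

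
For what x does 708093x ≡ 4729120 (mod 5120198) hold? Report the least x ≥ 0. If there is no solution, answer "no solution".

First find gcd(708093, 5120198):
5120198 = 7*708093 + 163547
708093 = 4*163547 + 53905
163547 = 3*53905 + 1832
53905 = 29*1832 + 777
1832 = 2*777 + 278
777 = 2*278 + 221
278 = 1*221 + 57
221 = 3*57 + 50
57 = 1*50 + 7
50 = 7*7 + 1
7 = 7*1 + 0
gcd = 1, so a unique solution mod 5120198 exists.
Back-substitute for the Bézout coefficients:
1 = 50 − 7·7
1 = −7·57 + 8·50
1 = 8·221 − 31·57
1 = −31·278 + 39·221
1 = 39·777 − 109·278
1 = −109·1832 + 257·777
1 = 257·53905 − 7562·1832
1 = −7562·163547 + 22943·53905
1 = 22943·708093 − 99334·163547
1 = −99334·5120198 + 718281·708093
So 708093·(718281) ≡ 1 (mod 5120198), giving 708093⁻¹ ≡ 718281.
x ≡ 708093⁻¹·4729120 ≡ 718281·4729120 ≡ 405758 (mod 5120198).

405758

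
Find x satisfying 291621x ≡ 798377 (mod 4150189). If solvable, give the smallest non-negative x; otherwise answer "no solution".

First find gcd(291621, 4150189):
4150189 = 14*291621 + 67495
291621 = 4*67495 + 21641
67495 = 3*21641 + 2572
21641 = 8*2572 + 1065
2572 = 2*1065 + 442
1065 = 2*442 + 181
442 = 2*181 + 80
181 = 2*80 + 21
80 = 3*21 + 17
21 = 1*17 + 4
17 = 4*4 + 1
4 = 4*1 + 0
gcd = 1, so a unique solution mod 4150189 exists.
Back-substitute for the Bézout coefficients:
1 = 17 − 4·4
1 = −4·21 + 5·17
1 = 5·80 − 19·21
1 = −19·181 + 43·80
1 = 43·442 − 105·181
1 = −105·1065 + 253·442
1 = 253·2572 − 611·1065
1 = −611·21641 + 5141·2572
1 = 5141·67495 − 16034·21641
1 = −16034·291621 + 69277·67495
1 = 69277·4150189 − 985912·291621
So 291621·(-985912) ≡ 1 (mod 4150189), giving 291621⁻¹ ≡ 3164277.
x ≡ 291621⁻¹·798377 ≡ 3164277·798377 ≡ 3681294 (mod 4150189).

3681294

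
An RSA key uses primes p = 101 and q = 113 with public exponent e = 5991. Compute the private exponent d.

4311

φ(n) = (p−1)(q−1) = 100·112 = 11200.
Need d with 5991·d ≡ 1 (mod 11200). Apply the extended Euclidean algorithm:
11200 = 1×5991 + 5209
5991 = 1×5209 + 782
5209 = 6×782 + 517
782 = 1×517 + 265
517 = 1×265 + 252
265 = 1×252 + 13
252 = 19×13 + 5
13 = 2×5 + 3
5 = 1×3 + 2
3 = 1×2 + 1
2 = 2×1 + 0
Back-substitute:
1 = 3 − 2
1 = −5 + 2·3
1 = 2·13 − 5·5
1 = −5·252 + 97·13
1 = 97·265 − 102·252
1 = −102·517 + 199·265
1 = 199·782 − 301·517
1 = −301·5209 + 2005·782
1 = 2005·5991 − 2306·5209
1 = −2306·11200 + 4311·5991
So 5991·4311 ≡ 1 (mod 11200), hence d = 4311.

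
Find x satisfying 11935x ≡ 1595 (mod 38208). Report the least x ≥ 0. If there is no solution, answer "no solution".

First find gcd(11935, 38208):
38208 = 3×11935 + 2403
11935 = 4×2403 + 2323
2403 = 1×2323 + 80
2323 = 29×80 + 3
80 = 26×3 + 2
3 = 1×2 + 1
2 = 2×1 + 0
gcd = 1, so a unique solution mod 38208 exists.
Back-substitute for the Bézout coefficients:
1 = 3 − 2
1 = −80 + 27·3
1 = 27·2323 − 784·80
1 = −784·2403 + 811·2323
1 = 811·11935 − 4028·2403
1 = −4028·38208 + 12895·11935
So 11935·(12895) ≡ 1 (mod 38208), giving 11935⁻¹ ≡ 12895.
x ≡ 11935⁻¹·1595 ≡ 12895·1595 ≡ 11621 (mod 38208).

11621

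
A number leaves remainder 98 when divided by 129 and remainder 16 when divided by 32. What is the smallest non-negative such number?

Write x = 98 + 129·k. Then 129·k ≡ 16 − 98 ≡ 14 (mod 32).
Need 129⁻¹ mod 32. Extended Euclid on (32, 1):
32 = 32*1 + 0
129⁻¹ ≡ 1 (mod 32), so k ≡ 1·14 ≡ 14 (mod 32).
x = 98 + 129·14 = 1904.

1904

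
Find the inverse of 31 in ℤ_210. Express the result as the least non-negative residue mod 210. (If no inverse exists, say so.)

61

Apply the Euclidean algorithm to 210 and 31:
210 = 6×31 + 24
31 = 1×24 + 7
24 = 3×7 + 3
7 = 2×3 + 1
3 = 3×1 + 0
The gcd is 1. Working backward:
1 = 7 − 2·3
1 = −2·24 + 7·7
1 = 7·31 − 9·24
1 = −9·210 + 61·31
So 31·61 ≡ 1 (mod 210).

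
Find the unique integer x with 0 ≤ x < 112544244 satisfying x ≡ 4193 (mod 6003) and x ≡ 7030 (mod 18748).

94965650

Write x = 4193 + 6003·k. Then 6003·k ≡ 7030 − 4193 ≡ 2837 (mod 18748).
Need 6003⁻¹ mod 18748. Extended Euclid on (18748, 6003):
18748 = 3×6003 + 739
6003 = 8×739 + 91
739 = 8×91 + 11
91 = 8×11 + 3
11 = 3×3 + 2
3 = 1×2 + 1
2 = 2×1 + 0
Back-substitute:
1 = 3 − 2
1 = −11 + 4·3
1 = 4·91 − 33·11
1 = −33·739 + 268·91
1 = 268·6003 − 2177·739
1 = −2177·18748 + 6799·6003
6003⁻¹ ≡ 6799 (mod 18748), so k ≡ 6799·2837 ≡ 15819 (mod 18748).
x = 4193 + 6003·15819 = 94965650.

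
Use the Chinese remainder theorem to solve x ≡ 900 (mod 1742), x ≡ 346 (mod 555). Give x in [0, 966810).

302266

Write x = 900 + 1742·k. Then 1742·k ≡ 346 − 900 ≡ 1 (mod 555).
Need 1742⁻¹ mod 555. Extended Euclid on (555, 77):
555 = 7*77 + 16
77 = 4*16 + 13
16 = 1*13 + 3
13 = 4*3 + 1
3 = 3*1 + 0
Back-substitute:
1 = 13 − 4·3
1 = −4·16 + 5·13
1 = 5·77 − 24·16
1 = −24·555 + 173·77
1742⁻¹ ≡ 173 (mod 555), so k ≡ 173·1 ≡ 173 (mod 555).
x = 900 + 1742·173 = 302266.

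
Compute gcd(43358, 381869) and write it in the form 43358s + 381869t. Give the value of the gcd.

Euclidean algorithm:
381869 = 8×43358 + 35005
43358 = 1×35005 + 8353
35005 = 4×8353 + 1593
8353 = 5×1593 + 388
1593 = 4×388 + 41
388 = 9×41 + 19
41 = 2×19 + 3
19 = 6×3 + 1
3 = 3×1 + 0
gcd(43358, 381869) = 1.
Express as a combination:
1 = 19 − 6·3
1 = −6·41 + 13·19
1 = 13·388 − 123·41
1 = −123·1593 + 505·388
1 = 505·8353 − 2648·1593
1 = −2648·35005 + 11097·8353
1 = 11097·43358 − 13745·35005
1 = −13745·381869 + 121057·43358
So 1 = (-13745)·381869 + (121057)·43358.

1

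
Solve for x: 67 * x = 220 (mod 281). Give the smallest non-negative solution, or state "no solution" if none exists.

First find gcd(67, 281):
281 = 4·67 + 13
67 = 5·13 + 2
13 = 6·2 + 1
2 = 2·1 + 0
gcd = 1, so a unique solution mod 281 exists.
Back-substitute for the Bézout coefficients:
1 = 13 − 6·2
1 = −6·67 + 31·13
1 = 31·281 − 130·67
So 67·(-130) ≡ 1 (mod 281), giving 67⁻¹ ≡ 151.
x ≡ 67⁻¹·220 ≡ 151·220 ≡ 62 (mod 281).

62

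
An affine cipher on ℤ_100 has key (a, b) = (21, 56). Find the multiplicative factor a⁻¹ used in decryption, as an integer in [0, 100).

81

Run Euclid on (100, 21):
100 = 4×21 + 16
21 = 1×16 + 5
16 = 3×5 + 1
5 = 5×1 + 0
The gcd is 1. Working backward:
1 = 16 − 3·5
1 = −3·21 + 4·16
1 = 4·100 − 19·21
So 21·(-19) ≡ 1 (mod 100), and -19 ≡ 81 (mod 100).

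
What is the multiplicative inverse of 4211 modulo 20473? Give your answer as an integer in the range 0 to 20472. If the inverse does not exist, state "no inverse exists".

19875

Run Euclid on (20473, 4211):
20473 = 4*4211 + 3629
4211 = 1*3629 + 582
3629 = 6*582 + 137
582 = 4*137 + 34
137 = 4*34 + 1
34 = 34*1 + 0
Since gcd(4211, 20473) = 1, back-substitute to write 1 as a combination:
1 = 137 − 4·34
1 = −4·582 + 17·137
1 = 17·3629 − 106·582
1 = −106·4211 + 123·3629
1 = 123·20473 − 598·4211
Thus 4211·(-598) ≡ 1 (mod 20473); reducing, -598 mod 20473 = 19875.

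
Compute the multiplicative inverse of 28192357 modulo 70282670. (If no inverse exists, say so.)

62654923

Run Euclid on (70282670, 28192357):
70282670 = 2*28192357 + 13897956
28192357 = 2*13897956 + 396445
13897956 = 35*396445 + 22381
396445 = 17*22381 + 15968
22381 = 1*15968 + 6413
15968 = 2*6413 + 3142
6413 = 2*3142 + 129
3142 = 24*129 + 46
129 = 2*46 + 37
46 = 1*37 + 9
37 = 4*9 + 1
9 = 9*1 + 0
Since gcd(28192357, 70282670) = 1, back-substitute to write 1 as a combination:
1 = 37 − 4·9
1 = −4·46 + 5·37
1 = 5·129 − 14·46
1 = −14·3142 + 341·129
1 = 341·6413 − 696·3142
1 = −696·15968 + 1733·6413
1 = 1733·22381 − 2429·15968
1 = −2429·396445 + 43026·22381
1 = 43026·13897956 − 1508339·396445
1 = −1508339·28192357 + 3059704·13897956
1 = 3059704·70282670 − 7627747·28192357
Hence 28192357⁻¹ ≡ -7627747 ≡ 62654923 (mod 70282670).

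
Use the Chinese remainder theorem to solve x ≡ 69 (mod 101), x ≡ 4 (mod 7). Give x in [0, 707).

Write x = 69 + 101·k. Then 101·k ≡ 4 − 69 ≡ 5 (mod 7).
Need 101⁻¹ mod 7. Extended Euclid on (7, 3):
7 = 2*3 + 1
3 = 3*1 + 0
Back-substitute:
1 = 7 − 2·3
101⁻¹ ≡ 5 (mod 7), so k ≡ 5·5 ≡ 4 (mod 7).
x = 69 + 101·4 = 473.

473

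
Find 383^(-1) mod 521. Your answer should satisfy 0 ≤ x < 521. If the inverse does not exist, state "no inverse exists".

336

gcd(521, 383) by repeated division:
521 = 1·383 + 138
383 = 2·138 + 107
138 = 1·107 + 31
107 = 3·31 + 14
31 = 2·14 + 3
14 = 4·3 + 2
3 = 1·2 + 1
2 = 2·1 + 0
Since gcd(383, 521) = 1, back-substitute to write 1 as a combination:
1 = 3 − 2
1 = −14 + 5·3
1 = 5·31 − 11·14
1 = −11·107 + 38·31
1 = 38·138 − 49·107
1 = −49·383 + 136·138
1 = 136·521 − 185·383
So 383·(-185) ≡ 1 (mod 521), and -185 ≡ 336 (mod 521).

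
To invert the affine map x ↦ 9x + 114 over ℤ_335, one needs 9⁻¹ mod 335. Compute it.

Run Euclid on (335, 9):
335 = 37*9 + 2
9 = 4*2 + 1
2 = 2*1 + 0
The gcd is 1. Working backward:
1 = 9 − 4·2
1 = −4·335 + 149·9
So 9·149 ≡ 1 (mod 335).

149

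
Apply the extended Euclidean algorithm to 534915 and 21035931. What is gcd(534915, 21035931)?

3

Euclidean algorithm:
21035931 = 39*534915 + 174246
534915 = 3*174246 + 12177
174246 = 14*12177 + 3768
12177 = 3*3768 + 873
3768 = 4*873 + 276
873 = 3*276 + 45
276 = 6*45 + 6
45 = 7*6 + 3
6 = 2*3 + 0
gcd(534915, 21035931) = 3.
Back-substituting:
3 = 45 − 7·6
3 = −7·276 + 43·45
3 = 43·873 − 136·276
3 = −136·3768 + 587·873
3 = 587·12177 − 1897·3768
3 = −1897·174246 + 27145·12177
3 = 27145·534915 − 83332·174246
3 = −83332·21035931 + 3277093·534915
So 3 = (-83332)·21035931 + (3277093)·534915.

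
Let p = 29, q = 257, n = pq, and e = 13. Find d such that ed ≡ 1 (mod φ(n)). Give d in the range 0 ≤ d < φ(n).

2757

φ(n) = (p−1)(q−1) = 28·256 = 7168.
Need d with 13·d ≡ 1 (mod 7168). Apply the extended Euclidean algorithm:
7168 = 551·13 + 5
13 = 2·5 + 3
5 = 1·3 + 2
3 = 1·2 + 1
2 = 2·1 + 0
Back-substitute:
1 = 3 − 2
1 = −5 + 2·3
1 = 2·13 − 5·5
1 = −5·7168 + 2757·13
So 13·2757 ≡ 1 (mod 7168), hence d = 2757.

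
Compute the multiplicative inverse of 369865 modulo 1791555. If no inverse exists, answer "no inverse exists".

no inverse exists

Compute gcd(369865, 1791555):
1791555 = 4·369865 + 312095
369865 = 1·312095 + 57770
312095 = 5·57770 + 23245
57770 = 2·23245 + 11280
23245 = 2·11280 + 685
11280 = 16·685 + 320
685 = 2·320 + 45
320 = 7·45 + 5
45 = 9·5 + 0
Since gcd = 5 > 1, 369865 is not a unit mod 1791555.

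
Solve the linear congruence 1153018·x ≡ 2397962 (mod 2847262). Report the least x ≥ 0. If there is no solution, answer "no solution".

First find gcd(1153018, 2847262):
2847262 = 2*1153018 + 541226
1153018 = 2*541226 + 70566
541226 = 7*70566 + 47264
70566 = 1*47264 + 23302
47264 = 2*23302 + 660
23302 = 35*660 + 202
660 = 3*202 + 54
202 = 3*54 + 40
54 = 1*40 + 14
40 = 2*14 + 12
14 = 1*12 + 2
12 = 6*2 + 0
gcd = 2 and 2 | 2397962, so solutions exist. Divide through by 2: 576509x ≡ 1198981 (mod 1423631).
Now find 576509⁻¹ mod 1423631:
1423631 = 2*576509 + 270613
576509 = 2*270613 + 35283
270613 = 7*35283 + 23632
35283 = 1*23632 + 11651
23632 = 2*11651 + 330
11651 = 35*330 + 101
330 = 3*101 + 27
101 = 3*27 + 20
27 = 1*20 + 7
20 = 2*7 + 6
7 = 1*6 + 1
6 = 6*1 + 0
Back-substitute:
1 = 7 − 6
1 = −20 + 3·7
1 = 3·27 − 4·20
1 = −4·101 + 15·27
1 = 15·330 − 49·101
1 = −49·11651 + 1730·330
1 = 1730·23632 − 3509·11651
1 = −3509·35283 + 5239·23632
1 = 5239·270613 − 40182·35283
1 = −40182·576509 + 85603·270613
1 = 85603·1423631 − 211388·576509
So 576509·(-211388) ≡ 1 (mod 1423631), i.e. 576509⁻¹ ≡ 1212243.
Then x ≡ 1212243·1198981 ≡ 254933 (mod 1423631); the smallest non-negative solution is x = 254933.

254933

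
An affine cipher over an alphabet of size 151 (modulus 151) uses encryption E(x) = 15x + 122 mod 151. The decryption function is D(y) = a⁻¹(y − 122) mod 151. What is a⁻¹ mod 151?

Apply the Euclidean algorithm to 151 and 15:
151 = 10·15 + 1
15 = 15·1 + 0
The gcd is 1. Working backward:
1 = 151 − 10·15
So 15·(-10) ≡ 1 (mod 151), and -10 ≡ 141 (mod 151).

141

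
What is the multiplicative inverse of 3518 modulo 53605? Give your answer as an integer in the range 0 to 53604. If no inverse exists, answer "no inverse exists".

37042

Run Euclid on (53605, 3518):
53605 = 15·3518 + 835
3518 = 4·835 + 178
835 = 4·178 + 123
178 = 1·123 + 55
123 = 2·55 + 13
55 = 4·13 + 3
13 = 4·3 + 1
3 = 3·1 + 0
gcd = 1, so the inverse exists. Back-substitute:
1 = 13 − 4·3
1 = −4·55 + 17·13
1 = 17·123 − 38·55
1 = −38·178 + 55·123
1 = 55·835 − 258·178
1 = −258·3518 + 1087·835
1 = 1087·53605 − 16563·3518
Thus 3518·(-16563) ≡ 1 (mod 53605); reducing, -16563 mod 53605 = 37042.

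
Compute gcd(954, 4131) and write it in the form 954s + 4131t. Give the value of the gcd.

9

Apply Euclid's algorithm to 4131 and 954:
4131 = 4*954 + 315
954 = 3*315 + 9
315 = 35*9 + 0
gcd(954, 4131) = 9.
Back-substituting:
9 = 954 − 3·315
9 = −3·4131 + 13·954
So 9 = (-3)·4131 + (13)·954.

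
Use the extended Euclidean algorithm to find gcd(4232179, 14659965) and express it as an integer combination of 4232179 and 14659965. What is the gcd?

1

Apply Euclid's algorithm to 14659965 and 4232179:
14659965 = 3·4232179 + 1963428
4232179 = 2·1963428 + 305323
1963428 = 6·305323 + 131490
305323 = 2·131490 + 42343
131490 = 3·42343 + 4461
42343 = 9·4461 + 2194
4461 = 2·2194 + 73
2194 = 30·73 + 4
73 = 18·4 + 1
4 = 4·1 + 0
gcd(4232179, 14659965) = 1.
Working backward:
1 = 73 − 18·4
1 = −18·2194 + 541·73
1 = 541·4461 − 1100·2194
1 = −1100·42343 + 10441·4461
1 = 10441·131490 − 32423·42343
1 = −32423·305323 + 75287·131490
1 = 75287·1963428 − 484145·305323
1 = −484145·4232179 + 1043577·1963428
1 = 1043577·14659965 − 3614876·4232179
So 1 = (1043577)·14659965 + (-3614876)·4232179.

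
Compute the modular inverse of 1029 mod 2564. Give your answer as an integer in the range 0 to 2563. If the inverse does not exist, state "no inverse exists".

Extended Euclidean algorithm:
2564 = 2*1029 + 506
1029 = 2*506 + 17
506 = 29*17 + 13
17 = 1*13 + 4
13 = 3*4 + 1
4 = 4*1 + 0
gcd = 1, so the inverse exists. Back-substitute:
1 = 13 − 3·4
1 = −3·17 + 4·13
1 = 4·506 − 119·17
1 = −119·1029 + 242·506
1 = 242·2564 − 603·1029
Thus 1029·(-603) ≡ 1 (mod 2564); reducing, -603 mod 2564 = 1961.

1961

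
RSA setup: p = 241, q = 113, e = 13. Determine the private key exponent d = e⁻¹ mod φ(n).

φ(n) = (p−1)(q−1) = 240·112 = 26880.
Need d with 13·d ≡ 1 (mod 26880). Apply the extended Euclidean algorithm:
26880 = 2067×13 + 9
13 = 1×9 + 4
9 = 2×4 + 1
4 = 4×1 + 0
Back-substitute:
1 = 9 − 2·4
1 = −2·13 + 3·9
1 = 3·26880 − 6203·13
So 13·(-6203) ≡ 1 (mod 26880), hence d ≡ -6203 ≡ 20677 (mod 26880).

20677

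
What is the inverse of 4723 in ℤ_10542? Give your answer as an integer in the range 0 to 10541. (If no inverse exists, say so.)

7339

Run Euclid on (10542, 4723):
10542 = 2×4723 + 1096
4723 = 4×1096 + 339
1096 = 3×339 + 79
339 = 4×79 + 23
79 = 3×23 + 10
23 = 2×10 + 3
10 = 3×3 + 1
3 = 3×1 + 0
Since gcd(4723, 10542) = 1, back-substitute to write 1 as a combination:
1 = 10 − 3·3
1 = −3·23 + 7·10
1 = 7·79 − 24·23
1 = −24·339 + 103·79
1 = 103·1096 − 333·339
1 = −333·4723 + 1435·1096
1 = 1435·10542 − 3203·4723
Hence 4723⁻¹ ≡ -3203 ≡ 7339 (mod 10542).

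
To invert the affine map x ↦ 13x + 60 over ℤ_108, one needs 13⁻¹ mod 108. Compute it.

25

Extended Euclidean algorithm:
108 = 8×13 + 4
13 = 3×4 + 1
4 = 4×1 + 0
The gcd is 1. Working backward:
1 = 13 − 3·4
1 = −3·108 + 25·13
So 13·25 ≡ 1 (mod 108).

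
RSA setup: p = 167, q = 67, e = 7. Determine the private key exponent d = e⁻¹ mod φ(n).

φ(n) = (p−1)(q−1) = 166·66 = 10956.
Need d with 7·d ≡ 1 (mod 10956). Apply the extended Euclidean algorithm:
10956 = 1565*7 + 1
7 = 7*1 + 0
Back-substitute:
1 = 10956 − 1565·7
So 7·(-1565) ≡ 1 (mod 10956), hence d ≡ -1565 ≡ 9391 (mod 10956).

9391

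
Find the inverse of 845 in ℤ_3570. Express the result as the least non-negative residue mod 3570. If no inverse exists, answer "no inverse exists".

no inverse exists

Euclidean algorithm on 3570, 845:
3570 = 4×845 + 190
845 = 4×190 + 85
190 = 2×85 + 20
85 = 4×20 + 5
20 = 4×5 + 0
gcd(845, 3570) = 5 ≠ 1, so 845 has no multiplicative inverse modulo 3570.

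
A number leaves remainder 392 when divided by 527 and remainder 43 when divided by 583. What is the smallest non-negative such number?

294458

Write x = 392 + 527·k. Then 527·k ≡ 43 − 392 ≡ 234 (mod 583).
Need 527⁻¹ mod 583. Extended Euclid on (583, 527):
583 = 1×527 + 56
527 = 9×56 + 23
56 = 2×23 + 10
23 = 2×10 + 3
10 = 3×3 + 1
3 = 3×1 + 0
Back-substitute:
1 = 10 − 3·3
1 = −3·23 + 7·10
1 = 7·56 − 17·23
1 = −17·527 + 160·56
1 = 160·583 − 177·527
527⁻¹ ≡ 406 (mod 583), so k ≡ 406·234 ≡ 558 (mod 583).
x = 392 + 527·558 = 294458.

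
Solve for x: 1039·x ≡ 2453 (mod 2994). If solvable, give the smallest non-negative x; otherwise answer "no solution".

2567

First find gcd(1039, 2994):
2994 = 2·1039 + 916
1039 = 1·916 + 123
916 = 7·123 + 55
123 = 2·55 + 13
55 = 4·13 + 3
13 = 4·3 + 1
3 = 3·1 + 0
gcd = 1, so a unique solution mod 2994 exists.
Back-substitute for the Bézout coefficients:
1 = 13 − 4·3
1 = −4·55 + 17·13
1 = 17·123 − 38·55
1 = −38·916 + 283·123
1 = 283·1039 − 321·916
1 = −321·2994 + 925·1039
So 1039·(925) ≡ 1 (mod 2994), giving 1039⁻¹ ≡ 925.
x ≡ 1039⁻¹·2453 ≡ 925·2453 ≡ 2567 (mod 2994).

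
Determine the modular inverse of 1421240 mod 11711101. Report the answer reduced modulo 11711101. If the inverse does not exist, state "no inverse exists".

6464977

Extended Euclidean algorithm:
11711101 = 8*1421240 + 341181
1421240 = 4*341181 + 56516
341181 = 6*56516 + 2085
56516 = 27*2085 + 221
2085 = 9*221 + 96
221 = 2*96 + 29
96 = 3*29 + 9
29 = 3*9 + 2
9 = 4*2 + 1
2 = 2*1 + 0
Since gcd(1421240, 11711101) = 1, back-substitute to write 1 as a combination:
1 = 9 − 4·2
1 = −4·29 + 13·9
1 = 13·96 − 43·29
1 = −43·221 + 99·96
1 = 99·2085 − 934·221
1 = −934·56516 + 25317·2085
1 = 25317·341181 − 152836·56516
1 = −152836·1421240 + 636661·341181
1 = 636661·11711101 − 5246124·1421240
Thus 1421240·(-5246124) ≡ 1 (mod 11711101); reducing, -5246124 mod 11711101 = 6464977.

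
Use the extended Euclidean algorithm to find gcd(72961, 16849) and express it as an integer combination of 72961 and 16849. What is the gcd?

7

Euclidean algorithm:
72961 = 4*16849 + 5565
16849 = 3*5565 + 154
5565 = 36*154 + 21
154 = 7*21 + 7
21 = 3*7 + 0
gcd(72961, 16849) = 7.
Working backward:
7 = 154 − 7·21
7 = −7·5565 + 253·154
7 = 253·16849 − 766·5565
7 = −766·72961 + 3317·16849
So 7 = (-766)·72961 + (3317)·16849.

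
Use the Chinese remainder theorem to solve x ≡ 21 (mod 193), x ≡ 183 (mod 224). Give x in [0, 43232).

407

Write x = 21 + 193·k. Then 193·k ≡ 183 − 21 ≡ 162 (mod 224).
Need 193⁻¹ mod 224. Extended Euclid on (224, 193):
224 = 1·193 + 31
193 = 6·31 + 7
31 = 4·7 + 3
7 = 2·3 + 1
3 = 3·1 + 0
Back-substitute:
1 = 7 − 2·3
1 = −2·31 + 9·7
1 = 9·193 − 56·31
1 = −56·224 + 65·193
193⁻¹ ≡ 65 (mod 224), so k ≡ 65·162 ≡ 2 (mod 224).
x = 21 + 193·2 = 407.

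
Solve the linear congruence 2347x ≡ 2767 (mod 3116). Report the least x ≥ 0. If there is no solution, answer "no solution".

First find gcd(2347, 3116):
3116 = 1×2347 + 769
2347 = 3×769 + 40
769 = 19×40 + 9
40 = 4×9 + 4
9 = 2×4 + 1
4 = 4×1 + 0
gcd = 1, so a unique solution mod 3116 exists.
Back-substitute for the Bézout coefficients:
1 = 9 − 2·4
1 = −2·40 + 9·9
1 = 9·769 − 173·40
1 = −173·2347 + 528·769
1 = 528·3116 − 701·2347
So 2347·(-701) ≡ 1 (mod 3116), giving 2347⁻¹ ≡ 2415.
x ≡ 2347⁻¹·2767 ≡ 2415·2767 ≡ 1601 (mod 3116).

1601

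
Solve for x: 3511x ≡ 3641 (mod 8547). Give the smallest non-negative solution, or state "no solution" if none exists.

1430

First find gcd(3511, 8547):
8547 = 2·3511 + 1525
3511 = 2·1525 + 461
1525 = 3·461 + 142
461 = 3·142 + 35
142 = 4·35 + 2
35 = 17·2 + 1
2 = 2·1 + 0
gcd = 1, so a unique solution mod 8547 exists.
Back-substitute for the Bézout coefficients:
1 = 35 − 17·2
1 = −17·142 + 69·35
1 = 69·461 − 224·142
1 = −224·1525 + 741·461
1 = 741·3511 − 1706·1525
1 = −1706·8547 + 4153·3511
So 3511·(4153) ≡ 1 (mod 8547), giving 3511⁻¹ ≡ 4153.
x ≡ 3511⁻¹·3641 ≡ 4153·3641 ≡ 1430 (mod 8547).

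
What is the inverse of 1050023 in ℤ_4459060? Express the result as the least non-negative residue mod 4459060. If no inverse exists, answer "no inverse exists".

Run Euclid on (4459060, 1050023):
4459060 = 4×1050023 + 258968
1050023 = 4×258968 + 14151
258968 = 18×14151 + 4250
14151 = 3×4250 + 1401
4250 = 3×1401 + 47
1401 = 29×47 + 38
47 = 1×38 + 9
38 = 4×9 + 2
9 = 4×2 + 1
2 = 2×1 + 0
Since gcd(1050023, 4459060) = 1, back-substitute to write 1 as a combination:
1 = 9 − 4·2
1 = −4·38 + 17·9
1 = 17·47 − 21·38
1 = −21·1401 + 626·47
1 = 626·4250 − 1899·1401
1 = −1899·14151 + 6323·4250
1 = 6323·258968 − 115713·14151
1 = −115713·1050023 + 469175·258968
1 = 469175·4459060 − 1992413·1050023
So 1050023·(-1992413) ≡ 1 (mod 4459060), and -1992413 ≡ 2466647 (mod 4459060).

2466647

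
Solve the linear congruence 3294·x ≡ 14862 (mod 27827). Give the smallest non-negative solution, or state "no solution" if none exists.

20634

First find gcd(3294, 27827):
27827 = 8·3294 + 1475
3294 = 2·1475 + 344
1475 = 4·344 + 99
344 = 3·99 + 47
99 = 2·47 + 5
47 = 9·5 + 2
5 = 2·2 + 1
2 = 2·1 + 0
gcd = 1, so a unique solution mod 27827 exists.
Back-substitute for the Bézout coefficients:
1 = 5 − 2·2
1 = −2·47 + 19·5
1 = 19·99 − 40·47
1 = −40·344 + 139·99
1 = 139·1475 − 596·344
1 = −596·3294 + 1331·1475
1 = 1331·27827 − 11244·3294
So 3294·(-11244) ≡ 1 (mod 27827), giving 3294⁻¹ ≡ 16583.
x ≡ 3294⁻¹·14862 ≡ 16583·14862 ≡ 20634 (mod 27827).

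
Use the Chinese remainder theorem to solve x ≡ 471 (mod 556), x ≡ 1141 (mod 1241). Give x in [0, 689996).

Write x = 471 + 556·k. Then 556·k ≡ 1141 − 471 ≡ 670 (mod 1241).
Need 556⁻¹ mod 1241. Extended Euclid on (1241, 556):
1241 = 2×556 + 129
556 = 4×129 + 40
129 = 3×40 + 9
40 = 4×9 + 4
9 = 2×4 + 1
4 = 4×1 + 0
Back-substitute:
1 = 9 − 2·4
1 = −2·40 + 9·9
1 = 9·129 − 29·40
1 = −29·556 + 125·129
1 = 125·1241 − 279·556
556⁻¹ ≡ 962 (mod 1241), so k ≡ 962·670 ≡ 461 (mod 1241).
x = 471 + 556·461 = 256787.

256787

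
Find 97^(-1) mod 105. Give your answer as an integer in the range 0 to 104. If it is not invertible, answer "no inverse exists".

13

Apply the Euclidean algorithm to 105 and 97:
105 = 1×97 + 8
97 = 12×8 + 1
8 = 8×1 + 0
Since gcd(97, 105) = 1, back-substitute to write 1 as a combination:
1 = 97 − 12·8
1 = −12·105 + 13·97
So 97·13 ≡ 1 (mod 105).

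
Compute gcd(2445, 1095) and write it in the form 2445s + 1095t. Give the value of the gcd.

15

Euclidean algorithm:
2445 = 2×1095 + 255
1095 = 4×255 + 75
255 = 3×75 + 30
75 = 2×30 + 15
30 = 2×15 + 0
gcd(2445, 1095) = 15.
Back-substituting:
15 = 75 − 2·30
15 = −2·255 + 7·75
15 = 7·1095 − 30·255
15 = −30·2445 + 67·1095
So 15 = (-30)·2445 + (67)·1095.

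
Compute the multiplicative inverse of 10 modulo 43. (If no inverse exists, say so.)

Extended Euclidean algorithm:
43 = 4×10 + 3
10 = 3×3 + 1
3 = 3×1 + 0
gcd = 1, so the inverse exists. Back-substitute:
1 = 10 − 3·3
1 = −3·43 + 13·10
So 10·13 ≡ 1 (mod 43).

13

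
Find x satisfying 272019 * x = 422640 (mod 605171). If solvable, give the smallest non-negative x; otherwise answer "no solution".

First find gcd(272019, 605171):
605171 = 2·272019 + 61133
272019 = 4·61133 + 27487
61133 = 2·27487 + 6159
27487 = 4·6159 + 2851
6159 = 2·2851 + 457
2851 = 6·457 + 109
457 = 4·109 + 21
109 = 5·21 + 4
21 = 5·4 + 1
4 = 4·1 + 0
gcd = 1, so a unique solution mod 605171 exists.
Back-substitute for the Bézout coefficients:
1 = 21 − 5·4
1 = −5·109 + 26·21
1 = 26·457 − 109·109
1 = −109·2851 + 680·457
1 = 680·6159 − 1469·2851
1 = −1469·27487 + 6556·6159
1 = 6556·61133 − 14581·27487
1 = −14581·272019 + 64880·61133
1 = 64880·605171 − 144341·272019
So 272019·(-144341) ≡ 1 (mod 605171), giving 272019⁻¹ ≡ 460830.
x ≡ 272019⁻¹·422640 ≡ 460830·422640 ≡ 587586 (mod 605171).

587586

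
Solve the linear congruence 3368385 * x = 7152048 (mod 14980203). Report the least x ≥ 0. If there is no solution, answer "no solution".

202950

First find gcd(3368385, 14980203):
14980203 = 4·3368385 + 1506663
3368385 = 2·1506663 + 355059
1506663 = 4·355059 + 86427
355059 = 4·86427 + 9351
86427 = 9·9351 + 2268
9351 = 4·2268 + 279
2268 = 8·279 + 36
279 = 7·36 + 27
36 = 1·27 + 9
27 = 3·9 + 0
gcd = 9 and 9 | 7152048, so solutions exist. Divide through by 9: 374265x ≡ 794672 (mod 1664467).
Now find 374265⁻¹ mod 1664467:
1664467 = 4*374265 + 167407
374265 = 2*167407 + 39451
167407 = 4*39451 + 9603
39451 = 4*9603 + 1039
9603 = 9*1039 + 252
1039 = 4*252 + 31
252 = 8*31 + 4
31 = 7*4 + 3
4 = 1*3 + 1
3 = 3*1 + 0
Back-substitute:
1 = 4 − 3
1 = −31 + 8·4
1 = 8·252 − 65·31
1 = −65·1039 + 268·252
1 = 268·9603 − 2477·1039
1 = −2477·39451 + 10176·9603
1 = 10176·167407 − 43181·39451
1 = −43181·374265 + 96538·167407
1 = 96538·1664467 − 429333·374265
So 374265·(-429333) ≡ 1 (mod 1664467), i.e. 374265⁻¹ ≡ 1235134.
Then x ≡ 1235134·794672 ≡ 202950 (mod 1664467); the smallest non-negative solution is x = 202950.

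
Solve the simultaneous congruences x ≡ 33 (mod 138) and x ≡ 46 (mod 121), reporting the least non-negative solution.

Write x = 33 + 138·k. Then 138·k ≡ 46 − 33 ≡ 13 (mod 121).
Need 138⁻¹ mod 121. Extended Euclid on (121, 17):
121 = 7·17 + 2
17 = 8·2 + 1
2 = 2·1 + 0
Back-substitute:
1 = 17 − 8·2
1 = −8·121 + 57·17
138⁻¹ ≡ 57 (mod 121), so k ≡ 57·13 ≡ 15 (mod 121).
x = 33 + 138·15 = 2103.

2103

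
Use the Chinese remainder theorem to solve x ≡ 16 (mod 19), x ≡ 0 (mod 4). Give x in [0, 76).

Write x = 16 + 19·k. Then 19·k ≡ 0 − 16 ≡ 0 (mod 4).
Need 19⁻¹ mod 4. Extended Euclid on (4, 3):
4 = 1×3 + 1
3 = 3×1 + 0
Back-substitute:
1 = 4 − 3
19⁻¹ ≡ 3 (mod 4), so k ≡ 3·0 ≡ 0 (mod 4).
x = 16 + 19·0 = 16.

16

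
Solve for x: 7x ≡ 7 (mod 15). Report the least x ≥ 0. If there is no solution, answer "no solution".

1

First find gcd(7, 15):
15 = 2*7 + 1
7 = 7*1 + 0
gcd = 1, so a unique solution mod 15 exists.
Back-substitute for the Bézout coefficients:
1 = 15 − 2·7
So 7·(-2) ≡ 1 (mod 15), giving 7⁻¹ ≡ 13.
x ≡ 7⁻¹·7 ≡ 13·7 ≡ 1 (mod 15).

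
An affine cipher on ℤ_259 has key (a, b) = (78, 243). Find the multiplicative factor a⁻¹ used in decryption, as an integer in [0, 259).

176

Apply the Euclidean algorithm to 259 and 78:
259 = 3*78 + 25
78 = 3*25 + 3
25 = 8*3 + 1
3 = 3*1 + 0
gcd = 1, so the inverse exists. Back-substitute:
1 = 25 − 8·3
1 = −8·78 + 25·25
1 = 25·259 − 83·78
Thus 78·(-83) ≡ 1 (mod 259); reducing, -83 mod 259 = 176.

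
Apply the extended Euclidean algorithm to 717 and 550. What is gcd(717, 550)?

Repeated division:
717 = 1×550 + 167
550 = 3×167 + 49
167 = 3×49 + 20
49 = 2×20 + 9
20 = 2×9 + 2
9 = 4×2 + 1
2 = 2×1 + 0
gcd(717, 550) = 1.
Back-substituting:
1 = 9 − 4·2
1 = −4·20 + 9·9
1 = 9·49 − 22·20
1 = −22·167 + 75·49
1 = 75·550 − 247·167
1 = −247·717 + 322·550
So 1 = (-247)·717 + (322)·550.

1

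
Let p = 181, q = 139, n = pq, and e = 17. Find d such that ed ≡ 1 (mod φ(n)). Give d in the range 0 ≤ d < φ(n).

16073

φ(n) = (p−1)(q−1) = 180·138 = 24840.
Need d with 17·d ≡ 1 (mod 24840). Apply the extended Euclidean algorithm:
24840 = 1461*17 + 3
17 = 5*3 + 2
3 = 1*2 + 1
2 = 2*1 + 0
Back-substitute:
1 = 3 − 2
1 = −17 + 6·3
1 = 6·24840 − 8767·17
So 17·(-8767) ≡ 1 (mod 24840), hence d ≡ -8767 ≡ 16073 (mod 24840).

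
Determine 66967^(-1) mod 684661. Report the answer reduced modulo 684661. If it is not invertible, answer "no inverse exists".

Extended Euclidean algorithm:
684661 = 10·66967 + 14991
66967 = 4·14991 + 7003
14991 = 2·7003 + 985
7003 = 7·985 + 108
985 = 9·108 + 13
108 = 8·13 + 4
13 = 3·4 + 1
4 = 4·1 + 0
Since gcd(66967, 684661) = 1, back-substitute to write 1 as a combination:
1 = 13 − 3·4
1 = −3·108 + 25·13
1 = 25·985 − 228·108
1 = −228·7003 + 1621·985
1 = 1621·14991 − 3470·7003
1 = −3470·66967 + 15501·14991
1 = 15501·684661 − 158480·66967
Hence 66967⁻¹ ≡ -158480 ≡ 526181 (mod 684661).

526181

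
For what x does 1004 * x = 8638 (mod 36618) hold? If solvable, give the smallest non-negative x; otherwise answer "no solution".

First find gcd(1004, 36618):
36618 = 36×1004 + 474
1004 = 2×474 + 56
474 = 8×56 + 26
56 = 2×26 + 4
26 = 6×4 + 2
4 = 2×2 + 0
gcd = 2 and 2 | 8638, so solutions exist. Divide through by 2: 502x ≡ 4319 (mod 18309).
Now find 502⁻¹ mod 18309:
18309 = 36*502 + 237
502 = 2*237 + 28
237 = 8*28 + 13
28 = 2*13 + 2
13 = 6*2 + 1
2 = 2*1 + 0
Back-substitute:
1 = 13 − 6·2
1 = −6·28 + 13·13
1 = 13·237 − 110·28
1 = −110·502 + 233·237
1 = 233·18309 − 8498·502
So 502·(-8498) ≡ 1 (mod 18309), i.e. 502⁻¹ ≡ 9811.
Then x ≡ 9811·4319 ≡ 6683 (mod 18309); the smallest non-negative solution is x = 6683.

6683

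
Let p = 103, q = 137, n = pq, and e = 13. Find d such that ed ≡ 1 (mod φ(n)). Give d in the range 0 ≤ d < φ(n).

φ(n) = (p−1)(q−1) = 102·136 = 13872.
Need d with 13·d ≡ 1 (mod 13872). Apply the extended Euclidean algorithm:
13872 = 1067*13 + 1
13 = 13*1 + 0
Back-substitute:
1 = 13872 − 1067·13
So 13·(-1067) ≡ 1 (mod 13872), hence d ≡ -1067 ≡ 12805 (mod 13872).

12805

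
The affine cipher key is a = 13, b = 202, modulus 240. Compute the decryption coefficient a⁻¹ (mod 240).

37

gcd(240, 13) by repeated division:
240 = 18*13 + 6
13 = 2*6 + 1
6 = 6*1 + 0
The gcd is 1. Working backward:
1 = 13 − 2·6
1 = −2·240 + 37·13
So 13·37 ≡ 1 (mod 240).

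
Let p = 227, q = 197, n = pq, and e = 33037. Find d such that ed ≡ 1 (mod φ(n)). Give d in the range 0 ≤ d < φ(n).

37053

φ(n) = (p−1)(q−1) = 226·196 = 44296.
Need d with 33037·d ≡ 1 (mod 44296). Apply the extended Euclidean algorithm:
44296 = 1*33037 + 11259
33037 = 2*11259 + 10519
11259 = 1*10519 + 740
10519 = 14*740 + 159
740 = 4*159 + 104
159 = 1*104 + 55
104 = 1*55 + 49
55 = 1*49 + 6
49 = 8*6 + 1
6 = 6*1 + 0
Back-substitute:
1 = 49 − 8·6
1 = −8·55 + 9·49
1 = 9·104 − 17·55
1 = −17·159 + 26·104
1 = 26·740 − 121·159
1 = −121·10519 + 1720·740
1 = 1720·11259 − 1841·10519
1 = −1841·33037 + 5402·11259
1 = 5402·44296 − 7243·33037
So 33037·(-7243) ≡ 1 (mod 44296), hence d ≡ -7243 ≡ 37053 (mod 44296).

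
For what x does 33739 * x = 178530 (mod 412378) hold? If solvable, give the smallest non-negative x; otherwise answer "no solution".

376950

First find gcd(33739, 412378):
412378 = 12·33739 + 7510
33739 = 4·7510 + 3699
7510 = 2·3699 + 112
3699 = 33·112 + 3
112 = 37·3 + 1
3 = 3·1 + 0
gcd = 1, so a unique solution mod 412378 exists.
Back-substitute for the Bézout coefficients:
1 = 112 − 37·3
1 = −37·3699 + 1222·112
1 = 1222·7510 − 2481·3699
1 = −2481·33739 + 11146·7510
1 = 11146·412378 − 136233·33739
So 33739·(-136233) ≡ 1 (mod 412378), giving 33739⁻¹ ≡ 276145.
x ≡ 33739⁻¹·178530 ≡ 276145·178530 ≡ 376950 (mod 412378).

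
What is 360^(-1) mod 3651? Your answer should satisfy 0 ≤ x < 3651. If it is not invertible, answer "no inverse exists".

Compute gcd(360, 3651):
3651 = 10·360 + 51
360 = 7·51 + 3
51 = 17·3 + 0
Since gcd = 3 > 1, 360 is not a unit mod 3651.

no inverse exists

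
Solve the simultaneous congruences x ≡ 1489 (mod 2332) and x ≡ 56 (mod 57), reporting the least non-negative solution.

Write x = 1489 + 2332·k. Then 2332·k ≡ 56 − 1489 ≡ 49 (mod 57).
Need 2332⁻¹ mod 57. Extended Euclid on (57, 52):
57 = 1×52 + 5
52 = 10×5 + 2
5 = 2×2 + 1
2 = 2×1 + 0
Back-substitute:
1 = 5 − 2·2
1 = −2·52 + 21·5
1 = 21·57 − 23·52
2332⁻¹ ≡ 34 (mod 57), so k ≡ 34·49 ≡ 13 (mod 57).
x = 1489 + 2332·13 = 31805.

31805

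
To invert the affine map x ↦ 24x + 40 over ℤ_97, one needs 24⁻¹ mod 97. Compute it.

Extended Euclidean algorithm:
97 = 4×24 + 1
24 = 24×1 + 0
The gcd is 1. Working backward:
1 = 97 − 4·24
So 24·(-4) ≡ 1 (mod 97), and -4 ≡ 93 (mod 97).

93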